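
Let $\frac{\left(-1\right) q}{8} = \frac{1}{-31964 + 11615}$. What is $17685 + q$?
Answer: $\frac{359872073}{20349} \approx 17685.0$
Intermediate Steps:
$q = \frac{8}{20349}$ ($q = - \frac{8}{-31964 + 11615} = - \frac{8}{-20349} = \left(-8\right) \left(- \frac{1}{20349}\right) = \frac{8}{20349} \approx 0.00039314$)
$17685 + q = 17685 + \frac{8}{20349} = \frac{359872073}{20349}$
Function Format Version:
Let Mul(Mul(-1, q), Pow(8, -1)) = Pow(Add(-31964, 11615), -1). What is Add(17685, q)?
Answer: Rational(359872073, 20349) ≈ 17685.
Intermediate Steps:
q = Rational(8, 20349) (q = Mul(-8, Pow(Add(-31964, 11615), -1)) = Mul(-8, Pow(-20349, -1)) = Mul(-8, Rational(-1, 20349)) = Rational(8, 20349) ≈ 0.00039314)
Add(17685, q) = Add(17685, Rational(8, 20349)) = Rational(359872073, 20349)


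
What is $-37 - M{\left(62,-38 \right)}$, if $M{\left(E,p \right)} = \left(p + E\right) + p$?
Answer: $-23$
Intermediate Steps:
$M{\left(E,p \right)} = E + 2 p$ ($M{\left(E,p \right)} = \left(E + p\right) + p = E + 2 p$)
$-37 - M{\left(62,-38 \right)} = -37 - \left(62 + 2 \left(-38\right)\right) = -37 - \left(62 - 76\right) = -37 - -14 = -37 + 14 = -23$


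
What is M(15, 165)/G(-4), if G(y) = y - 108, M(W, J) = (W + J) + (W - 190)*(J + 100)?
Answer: 46195/112 ≈ 412.46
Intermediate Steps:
M(W, J) = J + W + (-190 + W)*(100 + J) (M(W, J) = (J + W) + (-190 + W)*(100 + J) = J + W + (-190 + W)*(100 + J))
G(y) = -108 + y
M(15, 165)/G(-4) = (-19000 - 189*165 + 101*15 + 165*15)/(-108 - 4) = (-19000 - 31185 + 1515 + 2475)/(-112) = -46195*(-1/112) = 46195/112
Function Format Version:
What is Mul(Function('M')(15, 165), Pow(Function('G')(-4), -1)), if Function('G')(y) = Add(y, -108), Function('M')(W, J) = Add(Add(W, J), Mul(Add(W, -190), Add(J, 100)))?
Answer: Rational(46195, 112) ≈ 412.46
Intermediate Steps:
Function('M')(W, J) = Add(J, W, Mul(Add(-190, W), Add(100, J))) (Function('M')(W, J) = Add(Add(J, W), Mul(Add(-190, W), Add(100, J))) = Add(J, W, Mul(Add(-190, W), Add(100, J))))
Function('G')(y) = Add(-108, y)
Mul(Function('M')(15, 165), Pow(Function('G')(-4), -1)) = Mul(Add(-19000, Mul(-189, 165), Mul(101, 15), Mul(165, 15)), Pow(Add(-108, -4), -1)) = Mul(Add(-19000, -31185, 1515, 2475), Pow(-112, -1)) = Mul(-46195, Rational(-1, 112)) = Rational(46195, 112)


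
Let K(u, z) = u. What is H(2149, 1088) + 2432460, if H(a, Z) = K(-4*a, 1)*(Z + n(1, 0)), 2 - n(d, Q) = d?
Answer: -6928584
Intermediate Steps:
n(d, Q) = 2 - d
H(a, Z) = -4*a*(1 + Z) (H(a, Z) = (-4*a)*(Z + (2 - 1*1)) = (-4*a)*(Z + (2 - 1)) = (-4*a)*(Z + 1) = (-4*a)*(1 + Z) = -4*a*(1 + Z))
H(2149, 1088) + 2432460 = -4*2149*(1 + 1088) + 2432460 = -4*2149*1089 + 2432460 = -9361044 + 2432460 = -6928584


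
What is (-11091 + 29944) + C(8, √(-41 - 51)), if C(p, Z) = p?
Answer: 18861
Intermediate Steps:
(-11091 + 29944) + C(8, √(-41 - 51)) = (-11091 + 29944) + 8 = 18853 + 8 = 18861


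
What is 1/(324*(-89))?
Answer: -1/28836 ≈ -3.4679e-5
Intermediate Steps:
1/(324*(-89)) = 1/(-28836) = -1/28836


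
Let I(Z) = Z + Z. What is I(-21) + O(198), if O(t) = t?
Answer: 156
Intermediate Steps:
I(Z) = 2*Z
I(-21) + O(198) = 2*(-21) + 198 = -42 + 198 = 156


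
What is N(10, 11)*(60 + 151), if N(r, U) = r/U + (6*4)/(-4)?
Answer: -11816/11 ≈ -1074.2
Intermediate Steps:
N(r, U) = -6 + r/U (N(r, U) = r/U + 24*(-¼) = r/U - 6 = -6 + r/U)
N(10, 11)*(60 + 151) = (-6 + 10/11)*(60 + 151) = (-6 + 10*(1/11))*211 = (-6 + 10/11)*211 = -56/11*211 = -11816/11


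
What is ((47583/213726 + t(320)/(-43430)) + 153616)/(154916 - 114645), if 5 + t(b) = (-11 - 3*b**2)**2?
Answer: -446316097769763/8900006232590 ≈ -50.148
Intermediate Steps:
t(b) = -5 + (-11 - 3*b**2)**2
((47583/213726 + t(320)/(-43430)) + 153616)/(154916 - 114645) = ((47583/213726 + (-5 + (11 + 3*320**2)**2)/(-43430)) + 153616)/(154916 - 114645) = ((47583*(1/213726) + (-5 + (11 + 3*102400)**2)*(-1/43430)) + 153616)/40271 = ((15861/71242 + (-5 + (11 + 307200)**2)*(-1/43430)) + 153616)*(1/40271) = ((15861/71242 + (-5 + 307211**2)*(-1/43430)) + 153616)*(1/40271) = ((15861/71242 + (-5 + 94378598521)*(-1/43430)) + 153616)*(1/40271) = ((15861/71242 + 94378598516*(-1/43430)) + 153616)*(1/40271) = ((15861/71242 - 47189299258/21715) + 153616)*(1/40271) = (-3361859713316821/1547020030 + 153616)*(1/40271) = -3124212684388341/1547020030*1/40271 = -446316097769763/8900006232590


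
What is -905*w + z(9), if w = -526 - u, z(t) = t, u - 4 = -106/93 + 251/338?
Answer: 15066302081/31434 ≈ 4.7930e+5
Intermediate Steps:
u = 113251/31434 (u = 4 + (-106/93 + 251/338) = 4 - 12485/31434 = 113251/31434 ≈ 3.6028)
w = -16647535/31434 (w = -526 - 1*113251/31434 = -526 - 113251/31434 = -16647535/31434 ≈ -529.60)
-905*w + z(9) = -905*(-16647535/31434) + 9 = 15066019175/31434 + 9 = 15066302081/31434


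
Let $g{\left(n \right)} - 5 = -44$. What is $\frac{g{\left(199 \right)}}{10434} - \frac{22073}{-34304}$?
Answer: $\frac{38161971}{59654656} \approx 0.63972$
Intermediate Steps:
$g{\left(n \right)} = -39$ ($g{\left(n \right)} = 5 - 44 = -39$)
$\frac{g{\left(199 \right)}}{10434} - \frac{22073}{-34304} = - \frac{39}{10434} - \frac{22073}{-34304} = \left(-39\right) \frac{1}{10434} - - \frac{22073}{34304} = - \frac{13}{3478} + \frac{22073}{34304} = \frac{38161971}{59654656}$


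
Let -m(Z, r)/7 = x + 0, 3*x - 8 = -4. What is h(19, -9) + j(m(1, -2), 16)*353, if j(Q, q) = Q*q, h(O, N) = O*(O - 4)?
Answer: -157289/3 ≈ -52430.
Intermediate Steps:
x = 4/3 (x = 8/3 + (1/3)*(-4) = 8/3 - 4/3 = 4/3 ≈ 1.3333)
h(O, N) = O*(-4 + O)
m(Z, r) = -28/3 (m(Z, r) = -7*(4/3 + 0) = -7*4/3 = -28/3)
h(19, -9) + j(m(1, -2), 16)*353 = 19*(-4 + 19) - 28/3*16*353 = 19*15 - 448/3*353 = 285 - 158144/3 = -157289/3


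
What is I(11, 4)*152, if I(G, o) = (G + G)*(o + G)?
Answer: 50160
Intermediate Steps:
I(G, o) = 2*G*(G + o) (I(G, o) = (2*G)*(G + o) = 2*G*(G + o))
I(11, 4)*152 = (2*11*(11 + 4))*152 = (2*11*15)*152 = 330*152 = 50160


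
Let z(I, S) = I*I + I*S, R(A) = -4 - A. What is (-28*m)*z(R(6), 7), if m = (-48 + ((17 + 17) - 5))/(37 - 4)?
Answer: 5320/11 ≈ 483.64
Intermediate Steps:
m = -19/33 (m = (-48 + (34 - 5))/33 = (-48 + 29)*(1/33) = -19*1/33 = -19/33 ≈ -0.57576)
z(I, S) = I² + I*S
(-28*m)*z(R(6), 7) = (-28*(-19/33))*((-4 - 1*6)*((-4 - 1*6) + 7)) = 532*((-4 - 6)*((-4 - 6) + 7))/33 = 532*(-10*(-10 + 7))/33 = 532*(-10*(-3))/33 = (532/33)*30 = 5320/11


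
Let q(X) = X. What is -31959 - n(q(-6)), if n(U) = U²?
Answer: -31995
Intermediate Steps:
-31959 - n(q(-6)) = -31959 - 1*(-6)² = -31959 - 1*36 = -31959 - 36 = -31995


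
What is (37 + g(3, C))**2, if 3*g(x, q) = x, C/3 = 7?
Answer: 1444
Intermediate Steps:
C = 21 (C = 3*7 = 21)
g(x, q) = x/3
(37 + g(3, C))**2 = (37 + (1/3)*3)**2 = (37 + 1)**2 = 38**2 = 1444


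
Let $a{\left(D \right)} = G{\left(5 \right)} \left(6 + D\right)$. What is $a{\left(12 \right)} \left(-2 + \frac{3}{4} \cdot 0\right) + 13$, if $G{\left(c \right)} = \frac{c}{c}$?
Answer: $-23$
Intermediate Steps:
$G{\left(c \right)} = 1$
$a{\left(D \right)} = 6 + D$ ($a{\left(D \right)} = 1 \left(6 + D\right) = 6 + D$)
$a{\left(12 \right)} \left(-2 + \frac{3}{4} \cdot 0\right) + 13 = \left(6 + 12\right) \left(-2 + \frac{3}{4} \cdot 0\right) + 13 = 18 \left(-2 + 3 \cdot \frac{1}{4} \cdot 0\right) + 13 = 18 \left(-2 + \frac{3}{4} \cdot 0\right) + 13 = 18 \left(-2 + 0\right) + 13 = 18 \left(-2\right) + 13 = -36 + 13 = -23$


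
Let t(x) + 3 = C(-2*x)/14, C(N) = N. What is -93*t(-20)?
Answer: 93/7 ≈ 13.286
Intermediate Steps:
t(x) = -3 - x/7 (t(x) = -3 - 2*x/14 = -3 - 2*x*(1/14) = -3 - x/7)
-93*t(-20) = -93*(-3 - ⅐*(-20)) = -93*(-3 + 20/7) = -93*(-⅐) = 93/7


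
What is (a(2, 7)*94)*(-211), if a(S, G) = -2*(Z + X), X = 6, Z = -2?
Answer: 158672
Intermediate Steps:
a(S, G) = -8 (a(S, G) = -2*(-2 + 6) = -2*4 = -8)
(a(2, 7)*94)*(-211) = -8*94*(-211) = -752*(-211) = 158672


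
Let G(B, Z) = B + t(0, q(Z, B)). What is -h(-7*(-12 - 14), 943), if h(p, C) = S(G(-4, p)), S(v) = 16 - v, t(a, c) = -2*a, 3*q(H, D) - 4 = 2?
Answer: -20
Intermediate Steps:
q(H, D) = 2 (q(H, D) = 4/3 + (⅓)*2 = 4/3 + ⅔ = 2)
G(B, Z) = B (G(B, Z) = B - 2*0 = B + 0 = B)
h(p, C) = 20 (h(p, C) = 16 - 1*(-4) = 16 + 4 = 20)
-h(-7*(-12 - 14), 943) = -1*20 = -20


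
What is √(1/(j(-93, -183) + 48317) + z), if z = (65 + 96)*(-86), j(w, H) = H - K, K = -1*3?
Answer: I*√32083546419437/48137 ≈ 117.67*I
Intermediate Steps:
K = -3
j(w, H) = 3 + H (j(w, H) = H - 1*(-3) = H + 3 = 3 + H)
z = -13846 (z = 161*(-86) = -13846)
√(1/(j(-93, -183) + 48317) + z) = √(1/((3 - 183) + 48317) - 13846) = √(1/(-180 + 48317) - 13846) = √(1/48137 - 13846) = √(-666504901/48137) = I*√32083546419437/48137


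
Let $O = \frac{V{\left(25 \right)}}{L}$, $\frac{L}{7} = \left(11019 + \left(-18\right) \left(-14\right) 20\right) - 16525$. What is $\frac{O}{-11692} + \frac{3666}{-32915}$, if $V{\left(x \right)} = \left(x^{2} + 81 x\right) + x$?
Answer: $- \frac{139730640839}{1255355191160} \approx -0.11131$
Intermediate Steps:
$V{\left(x \right)} = x^{2} + 82 x$
$L = -3262$ ($L = 7 \left(\left(11019 + \left(-18\right) \left(-14\right) 20\right) - 16525\right) = 7 \left(\left(11019 + 252 \cdot 20\right) - 16525\right) = 7 \left(\left(11019 + 5040\right) - 16525\right) = 7 \left(16059 - 16525\right) = 7 \left(-466\right) = -3262$)
$O = - \frac{2675}{3262}$ ($O = \frac{25 \left(82 + 25\right)}{-3262} = 25 \cdot 107 \left(- \frac{1}{3262}\right) = 2675 \left(- \frac{1}{3262}\right) = - \frac{2675}{3262} \approx -0.82005$)
$\frac{O}{-11692} + \frac{3666}{-32915} = - \frac{2675}{3262 \left(-11692\right)} + \frac{3666}{-32915} = \left(- \frac{2675}{3262}\right) \left(- \frac{1}{11692}\right) + 3666 \left(- \frac{1}{32915}\right) = \frac{2675}{38139304} - \frac{3666}{32915} = - \frac{139730640839}{1255355191160}$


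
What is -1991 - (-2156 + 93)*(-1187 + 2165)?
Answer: 2015623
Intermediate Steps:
-1991 - (-2156 + 93)*(-1187 + 2165) = -1991 - (-2063)*978 = -1991 - 1*(-2017614) = -1991 + 2017614 = 2015623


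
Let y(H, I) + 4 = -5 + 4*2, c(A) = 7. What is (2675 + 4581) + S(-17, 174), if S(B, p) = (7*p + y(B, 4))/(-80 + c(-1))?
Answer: 528471/73 ≈ 7239.3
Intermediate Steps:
y(H, I) = -1 (y(H, I) = -4 + (-5 + 4*2) = -4 + (-5 + 8) = -4 + 3 = -1)
S(B, p) = 1/73 - 7*p/73 (S(B, p) = (7*p - 1)/(-80 + 7) = (-1 + 7*p)/(-73) = (-1 + 7*p)*(-1/73) = 1/73 - 7*p/73)
(2675 + 4581) + S(-17, 174) = (2675 + 4581) + (1/73 - 7/73*174) = 7256 + (1/73 - 1218/73) = 7256 - 1217/73 = 528471/73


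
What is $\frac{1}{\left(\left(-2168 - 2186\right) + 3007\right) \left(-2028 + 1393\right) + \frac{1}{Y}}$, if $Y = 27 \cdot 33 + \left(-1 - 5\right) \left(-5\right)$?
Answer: $\frac{921}{787772746} \approx 1.1691 \cdot 10^{-6}$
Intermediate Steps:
$Y = 921$ ($Y = 891 - -30 = 891 + 30 = 921$)
$\frac{1}{\left(\left(-2168 - 2186\right) + 3007\right) \left(-2028 + 1393\right) + \frac{1}{Y}} = \frac{1}{\left(\left(-2168 - 2186\right) + 3007\right) \left(-2028 + 1393\right) + \frac{1}{921}} = \frac{1}{\left(-4354 + 3007\right) \left(-635\right) + \frac{1}{921}} = \frac{1}{\left(-1347\right) \left(-635\right) + \frac{1}{921}} = \frac{1}{855345 + \frac{1}{921}} = \frac{1}{\frac{787772746}{921}} = \frac{921}{787772746}$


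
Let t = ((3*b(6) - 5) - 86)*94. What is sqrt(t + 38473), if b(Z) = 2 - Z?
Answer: 3*sqrt(3199) ≈ 169.68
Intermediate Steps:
t = -9682 (t = ((3*(2 - 1*6) - 5) - 86)*94 = ((3*(2 - 6) - 5) - 86)*94 = ((3*(-4) - 5) - 86)*94 = ((-12 - 5) - 86)*94 = (-17 - 86)*94 = -103*94 = -9682)
sqrt(t + 38473) = sqrt(-9682 + 38473) = sqrt(28791) = 3*sqrt(3199)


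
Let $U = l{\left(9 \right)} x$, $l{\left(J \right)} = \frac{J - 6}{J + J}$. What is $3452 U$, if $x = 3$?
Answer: $1726$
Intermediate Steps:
$l{\left(J \right)} = \frac{-6 + J}{2 J}$
$U = \frac{1}{2}$ ($U = \frac{-6 + 9}{2 \cdot 9} \cdot 3 = \frac{1}{2} \cdot \frac{1}{9} \cdot 3 \cdot 3 = \frac{1}{6} \cdot 3 = \frac{1}{2} \approx 0.5$)
$3452 U = 3452 \cdot \frac{1}{2} = 1726$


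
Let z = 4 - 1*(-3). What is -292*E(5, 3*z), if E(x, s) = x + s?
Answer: -7592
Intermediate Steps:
z = 7 (z = 4 + 3 = 7)
E(x, s) = s + x
-292*E(5, 3*z) = -292*(3*7 + 5) = -292*(21 + 5) = -292*26 = -7592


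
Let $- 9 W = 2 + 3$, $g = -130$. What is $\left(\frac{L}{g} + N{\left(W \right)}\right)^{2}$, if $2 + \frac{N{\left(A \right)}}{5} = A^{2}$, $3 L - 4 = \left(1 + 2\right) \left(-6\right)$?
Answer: $\frac{1965680896}{27720225} \approx 70.911$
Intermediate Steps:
$L = - \frac{14}{3}$ ($L = \frac{4}{3} + \frac{\left(1 + 2\right) \left(-6\right)}{3} = \frac{4}{3} + \frac{3 \left(-6\right)}{3} = \frac{4}{3} + \frac{1}{3} \left(-18\right) = \frac{4}{3} - 6 = - \frac{14}{3} \approx -4.6667$)
$W = - \frac{5}{9}$ ($W = - \frac{2 + 3}{9} = \left(- \frac{1}{9}\right) 5 = - \frac{5}{9} \approx -0.55556$)
$N{\left(A \right)} = -10 + 5 A^{2}$
$\left(\frac{L}{g} + N{\left(W \right)}\right)^{2} = \left(- \frac{14}{3 \left(-130\right)} - \left(10 - 5 \left(- \frac{5}{9}\right)^{2}\right)\right)^{2} = \left(\left(- \frac{14}{3}\right) \left(- \frac{1}{130}\right) + \left(-10 + 5 \cdot \frac{25}{81}\right)\right)^{2} = \left(\frac{7}{195} + \left(-10 + \frac{125}{81}\right)\right)^{2} = \left(\frac{7}{195} - \frac{685}{81}\right)^{2} = \left(- \frac{44336}{5265}\right)^{2} = \frac{1965680896}{27720225}$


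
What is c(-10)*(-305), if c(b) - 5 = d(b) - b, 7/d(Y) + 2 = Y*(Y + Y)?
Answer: -907985/198 ≈ -4585.8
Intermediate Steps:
d(Y) = 7/(-2 + 2*Y**2) (d(Y) = 7/(-2 + Y*(Y + Y)) = 7/(-2 + Y*(2*Y)) = 7/(-2 + 2*Y**2))
c(b) = 5 - b + 7/(2*(-1 + b**2)) (c(b) = 5 + (7/(2*(-1 + b**2)) - b) = 5 + (-b + 7/(2*(-1 + b**2))) = 5 - b + 7/(2*(-1 + b**2)))
c(-10)*(-305) = ((7/2 + (-1 + (-10)**2)*(5 - 1*(-10)))/(-1 + (-10)**2))*(-305) = ((7/2 + (-1 + 100)*(5 + 10))/(-1 + 100))*(-305) = ((7/2 + 99*15)/99)*(-305) = ((7/2 + 1485)/99)*(-305) = ((1/99)*(2977/2))*(-305) = (2977/198)*(-305) = -907985/198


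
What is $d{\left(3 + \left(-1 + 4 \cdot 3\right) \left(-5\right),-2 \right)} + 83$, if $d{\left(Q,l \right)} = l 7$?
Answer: $69$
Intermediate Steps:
$d{\left(Q,l \right)} = 7 l$
$d{\left(3 + \left(-1 + 4 \cdot 3\right) \left(-5\right),-2 \right)} + 83 = 7 \left(-2\right) + 83 = -14 + 83 = 69$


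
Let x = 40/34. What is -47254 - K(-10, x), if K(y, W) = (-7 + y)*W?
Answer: -47234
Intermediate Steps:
x = 20/17 (x = 40*(1/34) = 20/17 ≈ 1.1765)
K(y, W) = W*(-7 + y)
-47254 - K(-10, x) = -47254 - 20*(-7 - 10)/17 = -47254 - 20*(-17)/17 = -47254 - 1*(-20) = -47254 + 20 = -47234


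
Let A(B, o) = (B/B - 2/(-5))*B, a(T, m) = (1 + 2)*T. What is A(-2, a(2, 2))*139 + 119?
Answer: -1351/5 ≈ -270.20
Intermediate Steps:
a(T, m) = 3*T
A(B, o) = 7*B/5 (A(B, o) = (1 - 2*(-⅕))*B = (1 + ⅖)*B = 7*B/5)
A(-2, a(2, 2))*139 + 119 = ((7/5)*(-2))*139 + 119 = -14/5*139 + 119 = -1946/5 + 119 = -1351/5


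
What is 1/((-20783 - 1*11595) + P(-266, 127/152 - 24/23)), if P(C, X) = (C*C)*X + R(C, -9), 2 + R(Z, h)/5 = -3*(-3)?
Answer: -46/2164615 ≈ -2.1251e-5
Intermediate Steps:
R(Z, h) = 35 (R(Z, h) = -10 + 5*(-3*(-3)) = -10 + 5*9 = -10 + 45 = 35)
P(C, X) = 35 + X*C² (P(C, X) = (C*C)*X + 35 = C²*X + 35 = X*C² + 35 = 35 + X*C²)
1/((-20783 - 1*11595) + P(-266, 127/152 - 24/23)) = 1/((-20783 - 1*11595) + (35 + (127/152 - 24/23)*(-266)²)) = 1/((-20783 - 11595) + (35 + (127*(1/152) - 24*1/23)*70756)) = 1/(-32378 + (35 + (127/152 - 24/23)*70756)) = 1/(-32378 + (35 - 727/3496*70756)) = 1/(-32378 + (35 - 676837/46)) = 1/(-32378 - 675227/46) = 1/(-2164615/46) = -46/2164615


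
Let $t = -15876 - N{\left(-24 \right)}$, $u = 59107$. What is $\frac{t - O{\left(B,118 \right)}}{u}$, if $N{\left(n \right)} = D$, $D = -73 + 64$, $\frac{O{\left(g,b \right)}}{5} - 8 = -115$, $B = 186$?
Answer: $- \frac{15332}{59107} \approx -0.25939$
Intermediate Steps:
$O{\left(g,b \right)} = -535$ ($O{\left(g,b \right)} = 40 + 5 \left(-115\right) = 40 - 575 = -535$)
$D = -9$
$N{\left(n \right)} = -9$
$t = -15867$ ($t = -15876 - -9 = -15876 + 9 = -15867$)
$\frac{t - O{\left(B,118 \right)}}{u} = \frac{-15867 - -535}{59107} = \left(-15867 + 535\right) \frac{1}{59107} = \left(-15332\right) \frac{1}{59107} = - \frac{15332}{59107}$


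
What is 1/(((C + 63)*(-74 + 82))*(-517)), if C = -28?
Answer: -1/144760 ≈ -6.9080e-6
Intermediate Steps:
1/(((C + 63)*(-74 + 82))*(-517)) = 1/(((-28 + 63)*(-74 + 82))*(-517)) = 1/((35*8)*(-517)) = 1/(280*(-517)) = 1/(-144760) = -1/144760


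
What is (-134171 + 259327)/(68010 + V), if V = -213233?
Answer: -125156/145223 ≈ -0.86182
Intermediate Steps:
(-134171 + 259327)/(68010 + V) = (-134171 + 259327)/(68010 - 213233) = 125156/(-145223) = 125156*(-1/145223) = -125156/145223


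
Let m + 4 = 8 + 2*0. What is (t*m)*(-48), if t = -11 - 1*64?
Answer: 14400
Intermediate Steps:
m = 4 (m = -4 + (8 + 2*0) = -4 + (8 + 0) = -4 + 8 = 4)
t = -75 (t = -11 - 64 = -75)
(t*m)*(-48) = -75*4*(-48) = -300*(-48) = 14400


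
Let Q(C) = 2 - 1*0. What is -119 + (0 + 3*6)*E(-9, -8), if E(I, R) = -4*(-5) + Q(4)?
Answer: 277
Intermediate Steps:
Q(C) = 2 (Q(C) = 2 + 0 = 2)
E(I, R) = 22 (E(I, R) = -4*(-5) + 2 = 20 + 2 = 22)
-119 + (0 + 3*6)*E(-9, -8) = -119 + (0 + 3*6)*22 = -119 + (0 + 18)*22 = -119 + 18*22 = -119 + 396 = 277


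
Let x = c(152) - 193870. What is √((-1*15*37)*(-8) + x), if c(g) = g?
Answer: I*√189278 ≈ 435.06*I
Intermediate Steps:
x = -193718 (x = 152 - 193870 = -193718)
√((-1*15*37)*(-8) + x) = √((-1*15*37)*(-8) - 193718) = √(-15*37*(-8) - 193718) = √(-555*(-8) - 193718) = √(4440 - 193718) = √(-189278) = I*√189278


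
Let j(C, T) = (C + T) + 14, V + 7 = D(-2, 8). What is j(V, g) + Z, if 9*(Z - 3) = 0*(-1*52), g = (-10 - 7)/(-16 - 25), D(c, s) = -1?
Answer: 386/41 ≈ 9.4146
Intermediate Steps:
V = -8 (V = -7 - 1 = -8)
g = 17/41 (g = -17/(-41) = -17*(-1/41) = 17/41 ≈ 0.41463)
j(C, T) = 14 + C + T
Z = 3 (Z = 3 + (0*(-1*52))/9 = 3 + (0*(-52))/9 = 3 + (1/9)*0 = 3 + 0 = 3)
j(V, g) + Z = (14 - 8 + 17/41) + 3 = 263/41 + 3 = 386/41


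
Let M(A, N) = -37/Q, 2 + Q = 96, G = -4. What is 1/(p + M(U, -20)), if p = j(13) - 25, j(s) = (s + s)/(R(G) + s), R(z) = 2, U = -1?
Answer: -1410/33361 ≈ -0.042265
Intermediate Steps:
Q = 94 (Q = -2 + 96 = 94)
j(s) = 2*s/(2 + s) (j(s) = (s + s)/(2 + s) = (2*s)/(2 + s) = 2*s/(2 + s))
M(A, N) = -37/94
p = -349/15 (p = 2*13/(2 + 13) - 25 = 2*13/15 - 25 = 2*13*(1/15) - 25 = 26/15 - 25 = -349/15 ≈ -23.267)
1/(p + M(U, -20)) = 1/(-349/15 - 37/94) = 1/(-33361/1410) = -1410/33361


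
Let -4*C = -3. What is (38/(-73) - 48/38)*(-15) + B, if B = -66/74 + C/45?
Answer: 79689259/3079140 ≈ 25.880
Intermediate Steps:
C = ¾ (C = -¼*(-3) = ¾ ≈ 0.75000)
B = -1943/2220 (B = -66/74 + (¾)/45 = -66*1/74 + (¾)*(1/45) = -33/37 + 1/60 = -1943/2220 ≈ -0.87523)
(38/(-73) - 48/38)*(-15) + B = (38/(-73) - 48/38)*(-15) - 1943/2220 = (38*(-1/73) - 48*1/38)*(-15) - 1943/2220 = (-38/73 - 24/19)*(-15) - 1943/2220 = -2474/1387*(-15) - 1943/2220 = 37110/1387 - 1943/2220 = 79689259/3079140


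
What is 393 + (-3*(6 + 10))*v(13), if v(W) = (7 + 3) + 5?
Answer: -327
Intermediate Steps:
v(W) = 15 (v(W) = 10 + 5 = 15)
393 + (-3*(6 + 10))*v(13) = 393 - 3*(6 + 10)*15 = 393 - 3*16*15 = 393 - 48*15 = 393 - 720 = -327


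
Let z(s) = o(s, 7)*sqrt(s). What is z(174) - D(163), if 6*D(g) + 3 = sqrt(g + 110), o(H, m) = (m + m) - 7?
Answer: 1/2 + 7*sqrt(174) - sqrt(273)/6 ≈ 90.083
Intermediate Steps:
o(H, m) = -7 + 2*m (o(H, m) = 2*m - 7 = -7 + 2*m)
z(s) = 7*sqrt(s) (z(s) = (-7 + 2*7)*sqrt(s) = (-7 + 14)*sqrt(s) = 7*sqrt(s))
D(g) = -1/2 + sqrt(110 + g)/6 (D(g) = -1/2 + sqrt(g + 110)/6 = -1/2 + sqrt(110 + g)/6)
z(174) - D(163) = 7*sqrt(174) - (-1/2 + sqrt(110 + 163)/6) = 7*sqrt(174) - (-1/2 + sqrt(273)/6) = 7*sqrt(174) + (1/2 - sqrt(273)/6) = 1/2 + 7*sqrt(174) - sqrt(273)/6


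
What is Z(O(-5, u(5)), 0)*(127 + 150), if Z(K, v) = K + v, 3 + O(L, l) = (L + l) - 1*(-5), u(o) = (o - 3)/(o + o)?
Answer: -3878/5 ≈ -775.60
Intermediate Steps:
u(o) = (-3 + o)/(2*o) (u(o) = (-3 + o)/((2*o)) = (-3 + o)*(1/(2*o)) = (-3 + o)/(2*o))
O(L, l) = 2 + L + l (O(L, l) = -3 + ((L + l) - 1*(-5)) = -3 + ((L + l) + 5) = -3 + (5 + L + l) = 2 + L + l)
Z(O(-5, u(5)), 0)*(127 + 150) = ((2 - 5 + (½)*(-3 + 5)/5) + 0)*(127 + 150) = ((2 - 5 + (½)*(⅕)*2) + 0)*277 = ((2 - 5 + ⅕) + 0)*277 = (-14/5 + 0)*277 = -14/5*277 = -3878/5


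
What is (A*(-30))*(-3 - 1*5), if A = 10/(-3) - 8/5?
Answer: -1184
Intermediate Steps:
A = -74/15 (A = 10*(-⅓) - 8*⅕ = -10/3 - 8/5 = -74/15 ≈ -4.9333)
(A*(-30))*(-3 - 1*5) = (-74/15*(-30))*(-3 - 1*5) = 148*(-3 - 5) = 148*(-8) = -1184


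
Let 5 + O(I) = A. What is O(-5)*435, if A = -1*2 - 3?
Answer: -4350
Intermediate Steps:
A = -5 (A = -2 - 3 = -5)
O(I) = -10 (O(I) = -5 - 5 = -10)
O(-5)*435 = -10*435 = -4350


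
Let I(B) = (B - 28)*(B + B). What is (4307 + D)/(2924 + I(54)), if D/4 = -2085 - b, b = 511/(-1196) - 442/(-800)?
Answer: -120601679/171386800 ≈ -0.70368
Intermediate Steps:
b = 14979/119600 (b = 511*(-1/1196) - 442*(-1/800) = -511/1196 + 221/400 = 14979/119600 ≈ 0.12524)
I(B) = 2*B*(-28 + B) (I(B) = (-28 + B)*(2*B) = 2*B*(-28 + B))
D = -249380979/29900 (D = 4*(-2085 - 1*14979/119600) = 4*(-2085 - 14979/119600) = 4*(-249380979/119600) = -249380979/29900 ≈ -8340.5)
(4307 + D)/(2924 + I(54)) = (4307 - 249380979/29900)/(2924 + 2*54*(-28 + 54)) = -120601679/(29900*(2924 + 2*54*26)) = -120601679/(29900*(2924 + 2808)) = -120601679/29900/5732 = -120601679/29900*1/5732 = -120601679/171386800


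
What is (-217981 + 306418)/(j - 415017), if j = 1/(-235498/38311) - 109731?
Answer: -20826736626/123577142815 ≈ -0.16853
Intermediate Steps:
j = -25841469349/235498 (j = 1/(-235498*1/38311) - 109731 = 1/(-235498/38311) - 109731 = -38311/235498 - 109731 = -25841469349/235498 ≈ -1.0973e+5)
(-217981 + 306418)/(j - 415017) = (-217981 + 306418)/(-25841469349/235498 - 415017) = 88437/(-123577142815/235498) = 88437*(-235498/123577142815) = -20826736626/123577142815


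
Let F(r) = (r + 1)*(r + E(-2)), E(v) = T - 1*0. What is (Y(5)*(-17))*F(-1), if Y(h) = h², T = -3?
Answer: 0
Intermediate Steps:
E(v) = -3 (E(v) = -3 - 1*0 = -3 + 0 = -3)
F(r) = (1 + r)*(-3 + r) (F(r) = (r + 1)*(r - 3) = (1 + r)*(-3 + r))
(Y(5)*(-17))*F(-1) = (5²*(-17))*(-3 + (-1)² - 2*(-1)) = (25*(-17))*(-3 + 1 + 2) = -425*0 = 0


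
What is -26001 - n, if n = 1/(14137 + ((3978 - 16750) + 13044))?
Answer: -374648410/14409 ≈ -26001.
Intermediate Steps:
n = 1/14409 (n = 1/(14137 + (-12772 + 13044)) = 1/(14137 + 272) = 1/14409 ≈ 6.9401e-5)
-26001 - n = -26001 - 1*1/14409 = -26001 - 1/14409 = -374648410/14409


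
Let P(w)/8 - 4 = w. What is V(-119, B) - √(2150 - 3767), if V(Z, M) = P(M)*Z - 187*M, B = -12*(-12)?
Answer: -167824 - 7*I*√33 ≈ -1.6782e+5 - 40.212*I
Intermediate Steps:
P(w) = 32 + 8*w
B = 144
V(Z, M) = -187*M + Z*(32 + 8*M) (V(Z, M) = (32 + 8*M)*Z - 187*M = Z*(32 + 8*M) - 187*M = -187*M + Z*(32 + 8*M))
V(-119, B) - √(2150 - 3767) = (-187*144 + 8*(-119)*(4 + 144)) - √(2150 - 3767) = (-26928 + 8*(-119)*148) - √(-1617) = (-26928 - 140896) - 7*I*√33 = -167824 - 7*I*√33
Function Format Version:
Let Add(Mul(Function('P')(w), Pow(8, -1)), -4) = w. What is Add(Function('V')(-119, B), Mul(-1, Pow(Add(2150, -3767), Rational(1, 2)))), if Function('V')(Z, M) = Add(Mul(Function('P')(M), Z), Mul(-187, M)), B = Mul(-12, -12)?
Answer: Add(-167824, Mul(-7, I, Pow(33, Rational(1, 2)))) ≈ Add(-1.6782e+5, Mul(-40.212, I))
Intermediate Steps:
Function('P')(w) = Add(32, Mul(8, w))
B = 144
Function('V')(Z, M) = Add(Mul(-187, M), Mul(Z, Add(32, Mul(8, M)))) (Function('V')(Z, M) = Add(Mul(Add(32, Mul(8, M)), Z), Mul(-187, M)) = Add(Mul(Z, Add(32, Mul(8, M))), Mul(-187, M)) = Add(Mul(-187, M), Mul(Z, Add(32, Mul(8, M)))))
Add(Function('V')(-119, B), Mul(-1, Pow(Add(2150, -3767), Rational(1, 2)))) = Add(Add(Mul(-187, 144), Mul(8, -119, Add(4, 144))), Mul(-1, Pow(Add(2150, -3767), Rational(1, 2)))) = Add(Add(-26928, Mul(8, -119, 148)), Mul(-1, Pow(-1617, Rational(1, 2)))) = Add(Add(-26928, -140896), Mul(-1, Mul(7, I, Pow(33, Rational(1, 2))))) = Add(-167824, Mul(-7, I, Pow(33, Rational(1, 2))))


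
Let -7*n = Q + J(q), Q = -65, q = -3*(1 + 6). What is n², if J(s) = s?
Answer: 7396/49 ≈ 150.94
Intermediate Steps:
q = -21 (q = -3*7 = -21)
n = 86/7 (n = -(-65 - 21)/7 = -⅐*(-86) = 86/7 ≈ 12.286)
n² = (86/7)² = 7396/49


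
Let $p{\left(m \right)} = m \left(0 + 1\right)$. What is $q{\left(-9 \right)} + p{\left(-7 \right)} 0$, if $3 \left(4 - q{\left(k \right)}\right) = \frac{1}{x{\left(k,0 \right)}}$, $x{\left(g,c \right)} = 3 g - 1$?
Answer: $\frac{337}{84} \approx 4.0119$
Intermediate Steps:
$x{\left(g,c \right)} = -1 + 3 g$
$p{\left(m \right)} = m$ ($p{\left(m \right)} = m 1 = m$)
$q{\left(k \right)} = 4 - \frac{1}{3 \left(-1 + 3 k\right)}$
$q{\left(-9 \right)} + p{\left(-7 \right)} 0 = \frac{-13 + 36 \left(-9\right)}{3 \left(-1 + 3 \left(-9\right)\right)} - 0 = \frac{-13 - 324}{3 \left(-1 - 27\right)} + 0 = \frac{1}{3} \frac{1}{-28} \left(-337\right) + 0 = \frac{1}{3} \left(- \frac{1}{28}\right) \left(-337\right) + 0 = \frac{337}{84} + 0 = \frac{337}{84}$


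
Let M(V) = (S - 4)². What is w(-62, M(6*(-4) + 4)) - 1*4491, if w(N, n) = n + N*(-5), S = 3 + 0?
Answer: -4180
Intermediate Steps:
S = 3
M(V) = 1 (M(V) = (3 - 4)² = (-1)² = 1)
w(N, n) = n - 5*N
w(-62, M(6*(-4) + 4)) - 1*4491 = (1 - 5*(-62)) - 1*4491 = (1 + 310) - 4491 = 311 - 4491 = -4180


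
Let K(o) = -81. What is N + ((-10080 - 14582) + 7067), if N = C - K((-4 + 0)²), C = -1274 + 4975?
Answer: -13813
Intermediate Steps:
C = 3701
N = 3782 (N = 3701 - 1*(-81) = 3701 + 81 = 3782)
N + ((-10080 - 14582) + 7067) = 3782 + ((-10080 - 14582) + 7067) = 3782 + (-24662 + 7067) = 3782 - 17595 = -13813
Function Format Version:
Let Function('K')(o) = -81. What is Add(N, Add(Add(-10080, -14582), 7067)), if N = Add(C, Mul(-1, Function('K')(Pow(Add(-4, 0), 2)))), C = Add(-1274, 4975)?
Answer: -13813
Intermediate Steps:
C = 3701
N = 3782 (N = Add(3701, Mul(-1, -81)) = Add(3701, 81) = 3782)
Add(N, Add(Add(-10080, -14582), 7067)) = Add(3782, Add(Add(-10080, -14582), 7067)) = Add(3782, Add(-24662, 7067)) = Add(3782, -17595) = -13813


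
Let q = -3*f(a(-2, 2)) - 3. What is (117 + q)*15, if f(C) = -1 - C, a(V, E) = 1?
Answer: 1800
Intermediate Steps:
q = 3 (q = -3*(-1 - 1*1) - 3 = -3*(-1 - 1) - 3 = -3*(-2) - 3 = 6 - 3 = 3)
(117 + q)*15 = (117 + 3)*15 = 120*15 = 1800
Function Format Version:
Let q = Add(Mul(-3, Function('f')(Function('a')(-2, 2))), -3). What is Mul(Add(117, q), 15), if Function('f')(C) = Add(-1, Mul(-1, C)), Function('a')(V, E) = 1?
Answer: 1800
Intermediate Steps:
q = 3 (q = Add(Mul(-3, Add(-1, Mul(-1, 1))), -3) = Add(Mul(-3, Add(-1, -1)), -3) = Add(Mul(-3, -2), -3) = Add(6, -3) = 3)
Mul(Add(117, q), 15) = Mul(Add(117, 3), 15) = Mul(120, 15) = 1800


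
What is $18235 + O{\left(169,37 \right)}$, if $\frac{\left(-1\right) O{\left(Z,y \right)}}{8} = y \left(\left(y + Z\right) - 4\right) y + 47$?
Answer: $-2194445$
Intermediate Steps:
$O{\left(Z,y \right)} = -376 - 8 y^{2} \left(-4 + Z + y\right)$ ($O{\left(Z,y \right)} = - 8 \left(y \left(\left(y + Z\right) - 4\right) y + 47\right) = - 8 \left(y \left(\left(Z + y\right) - 4\right) y + 47\right) = - 8 \left(y \left(-4 + Z + y\right) y + 47\right) = - 8 \left(y^{2} \left(-4 + Z + y\right) + 47\right) = - 8 \left(47 + y^{2} \left(-4 + Z + y\right)\right) = -376 - 8 y^{2} \left(-4 + Z + y\right)$)
$18235 + O{\left(169,37 \right)} = 18235 - \left(376 + 405224 + 1807080\right) = 18235 - \left(361792 + 1850888\right) = 18235 - 2212680 = -2194445$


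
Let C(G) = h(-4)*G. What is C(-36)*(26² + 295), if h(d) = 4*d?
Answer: 559296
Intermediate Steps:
C(G) = -16*G (C(G) = (4*(-4))*G = -16*G)
C(-36)*(26² + 295) = (-16*(-36))*(26² + 295) = 576*(676 + 295) = 576*971 = 559296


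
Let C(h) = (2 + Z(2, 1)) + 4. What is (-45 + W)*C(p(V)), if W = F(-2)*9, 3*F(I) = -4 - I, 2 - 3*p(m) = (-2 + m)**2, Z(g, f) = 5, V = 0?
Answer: -561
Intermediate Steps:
p(m) = 2/3 - (-2 + m)**2/3
F(I) = -4/3 - I/3 (F(I) = (-4 - I)/3 = -4/3 - I/3)
C(h) = 11 (C(h) = (2 + 5) + 4 = 7 + 4 = 11)
W = -6 (W = (-4/3 - 1/3*(-2))*9 = (-4/3 + 2/3)*9 = -2/3*9 = -6)
(-45 + W)*C(p(V)) = (-45 - 6)*11 = -51*11 = -561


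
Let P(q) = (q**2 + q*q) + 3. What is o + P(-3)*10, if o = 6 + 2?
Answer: 218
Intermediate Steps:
P(q) = 3 + 2*q**2 (P(q) = (q**2 + q**2) + 3 = 2*q**2 + 3 = 3 + 2*q**2)
o = 8
o + P(-3)*10 = 8 + (3 + 2*(-3)**2)*10 = 8 + (3 + 2*9)*10 = 8 + (3 + 18)*10 = 8 + 21*10 = 8 + 210 = 218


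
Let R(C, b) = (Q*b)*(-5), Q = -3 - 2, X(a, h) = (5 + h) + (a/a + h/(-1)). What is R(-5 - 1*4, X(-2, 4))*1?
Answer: 150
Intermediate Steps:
X(a, h) = 6 (X(a, h) = (5 + h) + (1 + h*(-1)) = (5 + h) + (1 - h) = 6)
Q = -5
R(C, b) = 25*b (R(C, b) = -5*b*(-5) = 25*b)
R(-5 - 1*4, X(-2, 4))*1 = (25*6)*1 = 150*1 = 150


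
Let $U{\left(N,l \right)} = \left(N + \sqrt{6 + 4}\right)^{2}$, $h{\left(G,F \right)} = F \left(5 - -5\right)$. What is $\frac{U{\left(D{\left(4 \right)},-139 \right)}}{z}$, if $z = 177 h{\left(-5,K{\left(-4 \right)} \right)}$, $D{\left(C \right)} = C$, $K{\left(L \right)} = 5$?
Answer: $\frac{\left(4 + \sqrt{10}\right)^{2}}{8850} \approx 0.0057964$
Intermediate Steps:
$h{\left(G,F \right)} = 10 F$ ($h{\left(G,F \right)} = F \left(5 + 5\right) = F 10 = 10 F$)
$U{\left(N,l \right)} = \left(N + \sqrt{10}\right)^{2}$
$z = 8850$ ($z = 177 \cdot 10 \cdot 5 = 177 \cdot 50 = 8850$)
$\frac{U{\left(D{\left(4 \right)},-139 \right)}}{z} = \frac{\left(4 + \sqrt{10}\right)^{2}}{8850}$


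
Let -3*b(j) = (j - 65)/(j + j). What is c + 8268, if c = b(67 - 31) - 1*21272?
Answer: -2808835/216 ≈ -13004.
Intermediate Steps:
b(j) = -(-65 + j)/(6*j) (b(j) = -(j - 65)/(3*(j + j)) = -(-65 + j)/(3*(2*j)) = -(-65 + j)*1/(2*j)/3 = -(-65 + j)/(6*j))
c = -4594723/216 (c = (65 - (67 - 31))/(6*(67 - 31)) - 1*21272 = (⅙)*(65 - 1*36)/36 - 21272 = (⅙)*(1/36)*(65 - 36) - 21272 = (⅙)*(1/36)*29 - 21272 = 29/216 - 21272 = -4594723/216 ≈ -21272.)
c + 8268 = -4594723/216 + 8268 = -2808835/216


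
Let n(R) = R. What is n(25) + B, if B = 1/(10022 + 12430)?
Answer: 561301/22452 ≈ 25.000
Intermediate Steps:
B = 1/22452 ≈ 4.4539e-5
n(25) + B = 25 + 1/22452 = 561301/22452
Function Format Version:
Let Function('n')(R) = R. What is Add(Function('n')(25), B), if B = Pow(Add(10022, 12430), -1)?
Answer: Rational(561301, 22452) ≈ 25.000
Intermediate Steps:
B = Rational(1, 22452) (B = Pow(22452, -1) = Rational(1, 22452) ≈ 4.4539e-5)
Add(Function('n')(25), B) = Add(25, Rational(1, 22452)) = Rational(561301, 22452)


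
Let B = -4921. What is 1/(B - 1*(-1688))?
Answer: -1/3233 ≈ -0.00030931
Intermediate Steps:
1/(B - 1*(-1688)) = 1/(-4921 - 1*(-1688)) = 1/(-4921 + 1688) = 1/(-3233) = -1/3233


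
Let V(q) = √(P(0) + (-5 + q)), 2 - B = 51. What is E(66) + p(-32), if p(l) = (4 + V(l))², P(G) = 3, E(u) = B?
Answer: -67 + 8*I*√34 ≈ -67.0 + 46.648*I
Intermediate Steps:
B = -49 (B = 2 - 1*51 = 2 - 51 = -49)
E(u) = -49
V(q) = √(-2 + q) (V(q) = √(3 + (-5 + q)) = √(-2 + q))
p(l) = (4 + √(-2 + l))²
E(66) + p(-32) = -49 + (4 + √(-2 - 32))² = -49 + (4 + √(-34))² = -49 + (4 + I*√34)²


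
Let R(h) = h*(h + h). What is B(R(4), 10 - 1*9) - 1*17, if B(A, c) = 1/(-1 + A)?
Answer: -526/31 ≈ -16.968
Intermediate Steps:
R(h) = 2*h**2 (R(h) = h*(2*h) = 2*h**2)
B(R(4), 10 - 1*9) - 1*17 = 1/(-1 + 2*4**2) - 1*17 = 1/(-1 + 2*16) - 17 = 1/(-1 + 32) - 17 = 1/31 - 17 = -526/31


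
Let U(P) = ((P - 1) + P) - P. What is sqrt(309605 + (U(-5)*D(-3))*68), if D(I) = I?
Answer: sqrt(310829) ≈ 557.52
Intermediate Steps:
U(P) = -1 + P (U(P) = ((-1 + P) + P) - P = (-1 + 2*P) - P = -1 + P)
sqrt(309605 + (U(-5)*D(-3))*68) = sqrt(309605 + ((-1 - 5)*(-3))*68) = sqrt(309605 - 6*(-3)*68) = sqrt(309605 + 18*68) = sqrt(309605 + 1224) = sqrt(310829)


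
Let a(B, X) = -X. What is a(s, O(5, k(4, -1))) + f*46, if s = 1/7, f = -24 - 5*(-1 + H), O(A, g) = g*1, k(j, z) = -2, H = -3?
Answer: -182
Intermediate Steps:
O(A, g) = g
f = -4 (f = -24 - 5*(-1 - 3) = -24 - 5*(-4) = -24 + 20 = -4)
s = 1/7 ≈ 0.14286
a(s, O(5, k(4, -1))) + f*46 = -1*(-2) - 4*46 = 2 - 184 = -182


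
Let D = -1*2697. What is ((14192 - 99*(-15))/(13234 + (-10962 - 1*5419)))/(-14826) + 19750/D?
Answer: -307147267877/41945022378 ≈ -7.3226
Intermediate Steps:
D = -2697
((14192 - 99*(-15))/(13234 + (-10962 - 1*5419)))/(-14826) + 19750/D = ((14192 - 99*(-15))/(13234 + (-10962 - 1*5419)))/(-14826) + 19750/(-2697) = ((14192 + 1485)/(13234 + (-10962 - 5419)))*(-1/14826) + 19750*(-1/2697) = (15677/(13234 - 16381))*(-1/14826) - 19750/2697 = (15677/(-3147))*(-1/14826) - 19750/2697 = (15677*(-1/3147))*(-1/14826) - 19750/2697 = -15677/3147*(-1/14826) - 19750/2697 = 15677/46657422 - 19750/2697 = -307147267877/41945022378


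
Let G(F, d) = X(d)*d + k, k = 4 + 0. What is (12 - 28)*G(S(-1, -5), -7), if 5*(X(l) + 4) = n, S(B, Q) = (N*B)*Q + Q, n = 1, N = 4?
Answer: -2448/5 ≈ -489.60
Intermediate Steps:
S(B, Q) = Q + 4*B*Q (S(B, Q) = (4*B)*Q + Q = 4*B*Q + Q = Q + 4*B*Q)
X(l) = -19/5 (X(l) = -4 + (⅕)*1 = -4 + ⅕ = -19/5)
k = 4
G(F, d) = 4 - 19*d/5 (G(F, d) = -19*d/5 + 4 = 4 - 19*d/5)
(12 - 28)*G(S(-1, -5), -7) = (12 - 28)*(4 - 19/5*(-7)) = -16*(4 + 133/5) = -16*153/5 = -2448/5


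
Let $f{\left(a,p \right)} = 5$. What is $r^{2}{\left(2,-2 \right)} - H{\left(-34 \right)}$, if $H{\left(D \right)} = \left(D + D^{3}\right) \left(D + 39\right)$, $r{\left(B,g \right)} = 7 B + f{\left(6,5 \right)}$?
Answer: $197051$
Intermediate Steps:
$r{\left(B,g \right)} = 5 + 7 B$ ($r{\left(B,g \right)} = 7 B + 5 = 5 + 7 B$)
$H{\left(D \right)} = \left(39 + D\right) \left(D + D^{3}\right)$ ($H{\left(D \right)} = \left(D + D^{3}\right) \left(39 + D\right) = \left(39 + D\right) \left(D + D^{3}\right)$)
$r^{2}{\left(2,-2 \right)} - H{\left(-34 \right)} = \left(5 + 7 \cdot 2\right)^{2} - - 34 \left(39 - 34 + \left(-34\right)^{3} + 39 \left(-34\right)^{2}\right) = \left(5 + 14\right)^{2} - - 34 \left(39 - 34 - 39304 + 39 \cdot 1156\right) = 19^{2} - - 34 \left(39 - 34 - 39304 + 45084\right) = 361 - \left(-34\right) 5785 = 361 - -196690 = 361 + 196690 = 197051$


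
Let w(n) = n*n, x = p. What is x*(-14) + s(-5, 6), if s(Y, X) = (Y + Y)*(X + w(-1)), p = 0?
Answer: -70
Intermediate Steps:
x = 0
w(n) = n²
s(Y, X) = 2*Y*(1 + X) (s(Y, X) = (Y + Y)*(X + (-1)²) = (2*Y)*(X + 1) = (2*Y)*(1 + X) = 2*Y*(1 + X))
x*(-14) + s(-5, 6) = 0*(-14) + 2*(-5)*(1 + 6) = 0 + 2*(-5)*7 = 0 - 70 = -70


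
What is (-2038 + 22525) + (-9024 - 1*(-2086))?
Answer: 13549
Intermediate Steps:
(-2038 + 22525) + (-9024 - 1*(-2086)) = 20487 + (-9024 + 2086) = 20487 - 6938 = 13549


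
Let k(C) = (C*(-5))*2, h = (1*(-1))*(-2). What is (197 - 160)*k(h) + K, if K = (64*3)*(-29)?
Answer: -6308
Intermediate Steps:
h = 2 (h = -1*(-2) = 2)
k(C) = -10*C (k(C) = -5*C*2 = -10*C)
K = -5568 (K = 192*(-29) = -5568)
(197 - 160)*k(h) + K = (197 - 160)*(-10*2) - 5568 = 37*(-20) - 5568 = -740 - 5568 = -6308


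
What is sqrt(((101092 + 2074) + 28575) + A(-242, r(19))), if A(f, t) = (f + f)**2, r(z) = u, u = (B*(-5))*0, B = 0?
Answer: sqrt(365997) ≈ 604.98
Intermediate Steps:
u = 0 (u = (0*(-5))*0 = 0*0 = 0)
r(z) = 0
A(f, t) = 4*f**2 (A(f, t) = (2*f)**2 = 4*f**2)
sqrt(((101092 + 2074) + 28575) + A(-242, r(19))) = sqrt(((101092 + 2074) + 28575) + 4*(-242)**2) = sqrt((103166 + 28575) + 4*58564) = sqrt(131741 + 234256) = sqrt(365997)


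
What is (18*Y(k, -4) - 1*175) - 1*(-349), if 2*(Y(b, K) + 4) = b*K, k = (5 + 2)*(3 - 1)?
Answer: -402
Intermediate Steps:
k = 14 (k = 7*2 = 14)
Y(b, K) = -4 + K*b/2 (Y(b, K) = -4 + (b*K)/2 = -4 + (K*b)/2 = -4 + K*b/2)
(18*Y(k, -4) - 1*175) - 1*(-349) = (18*(-4 + (½)*(-4)*14) - 1*175) - 1*(-349) = (18*(-4 - 28) - 175) + 349 = (18*(-32) - 175) + 349 = (-576 - 175) + 349 = -751 + 349 = -402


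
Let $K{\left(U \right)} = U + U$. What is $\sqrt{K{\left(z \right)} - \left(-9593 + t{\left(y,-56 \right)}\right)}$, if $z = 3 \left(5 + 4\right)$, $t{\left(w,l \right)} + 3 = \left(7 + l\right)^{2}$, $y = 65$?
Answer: $\sqrt{7249} \approx 85.141$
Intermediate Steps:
$t{\left(w,l \right)} = -3 + \left(7 + l\right)^{2}$
$z = 27$ ($z = 3 \cdot 9 = 27$)
$K{\left(U \right)} = 2 U$
$\sqrt{K{\left(z \right)} - \left(-9593 + t{\left(y,-56 \right)}\right)} = \sqrt{2 \cdot 27 + \left(9593 - \left(-3 + \left(7 - 56\right)^{2}\right)\right)} = \sqrt{54 + \left(9593 - \left(-3 + \left(-49\right)^{2}\right)\right)} = \sqrt{54 + \left(9593 - \left(-3 + 2401\right)\right)} = \sqrt{54 + \left(9593 - 2398\right)} = \sqrt{54 + 7195} = \sqrt{7249}$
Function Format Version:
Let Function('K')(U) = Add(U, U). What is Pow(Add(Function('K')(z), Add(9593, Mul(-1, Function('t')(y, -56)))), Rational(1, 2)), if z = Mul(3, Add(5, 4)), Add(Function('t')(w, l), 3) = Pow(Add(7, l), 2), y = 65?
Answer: Pow(7249, Rational(1, 2)) ≈ 85.141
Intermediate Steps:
Function('t')(w, l) = Add(-3, Pow(Add(7, l), 2))
z = 27 (z = Mul(3, 9) = 27)
Function('K')(U) = Mul(2, U)
Pow(Add(Function('K')(z), Add(9593, Mul(-1, Function('t')(y, -56)))), Rational(1, 2)) = Pow(Add(Mul(2, 27), Add(9593, Mul(-1, Add(-3, Pow(Add(7, -56), 2))))), Rational(1, 2)) = Pow(Add(54, Add(9593, Mul(-1, Add(-3, Pow(-49, 2))))), Rational(1, 2)) = Pow(Add(54, Add(9593, Mul(-1, Add(-3, 2401)))), Rational(1, 2)) = Pow(Add(54, Add(9593, Mul(-1, 2398))), Rational(1, 2)) = Pow(Add(54, Add(9593, -2398)), Rational(1, 2)) = Pow(Add(54, 7195), Rational(1, 2)) = Pow(7249, Rational(1, 2))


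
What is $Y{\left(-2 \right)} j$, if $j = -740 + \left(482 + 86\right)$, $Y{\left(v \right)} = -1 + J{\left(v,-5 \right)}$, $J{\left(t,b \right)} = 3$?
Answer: $-344$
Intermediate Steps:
$Y{\left(v \right)} = 2$ ($Y{\left(v \right)} = -1 + 3 = 2$)
$j = -172$ ($j = -740 + 568 = -172$)
$Y{\left(-2 \right)} j = 2 \left(-172\right) = -344$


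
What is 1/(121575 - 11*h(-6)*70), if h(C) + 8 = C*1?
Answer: 1/132355 ≈ 7.5554e-6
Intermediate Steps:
h(C) = -8 + C (h(C) = -8 + C*1 = -8 + C)
1/(121575 - 11*h(-6)*70) = 1/(121575 - 11*(-8 - 6)*70) = 1/(121575 - 11*(-14)*70) = 1/(121575 + 154*70) = 1/(121575 + 10780) = 1/132355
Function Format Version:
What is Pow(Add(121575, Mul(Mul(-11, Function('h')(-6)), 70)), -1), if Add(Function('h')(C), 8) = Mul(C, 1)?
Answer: Rational(1, 132355) ≈ 7.5554e-6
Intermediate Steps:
Function('h')(C) = Add(-8, C) (Function('h')(C) = Add(-8, Mul(C, 1)) = Add(-8, C))
Pow(Add(121575, Mul(Mul(-11, Function('h')(-6)), 70)), -1) = Pow(Add(121575, Mul(Mul(-11, Add(-8, -6)), 70)), -1) = Pow(Add(121575, Mul(Mul(-11, -14), 70)), -1) = Pow(Add(121575, Mul(154, 70)), -1) = Pow(Add(121575, 10780), -1) = Pow(132355, -1) = Rational(1, 132355)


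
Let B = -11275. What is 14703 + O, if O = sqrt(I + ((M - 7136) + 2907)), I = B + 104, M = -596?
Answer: 14703 + 2*I*sqrt(3999) ≈ 14703.0 + 126.48*I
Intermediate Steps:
I = -11171 (I = -11275 + 104 = -11171)
O = 2*I*sqrt(3999) (O = sqrt(-11171 + ((-596 - 7136) + 2907)) = sqrt(-11171 + (-7732 + 2907)) = sqrt(-11171 - 4825) = sqrt(-15996) = 2*I*sqrt(3999) ≈ 126.48*I)
14703 + O = 14703 + 2*I*sqrt(3999)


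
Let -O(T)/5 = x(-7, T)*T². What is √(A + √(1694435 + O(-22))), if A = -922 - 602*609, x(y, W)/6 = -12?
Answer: √(-367540 + 5*√74747) ≈ 605.12*I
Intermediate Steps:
x(y, W) = -72 (x(y, W) = 6*(-12) = -72)
A = -367540 (A = -922 - 366618 = -367540)
O(T) = 360*T² (O(T) = -(-360)*T² = 360*T²)
√(A + √(1694435 + O(-22))) = √(-367540 + √(1694435 + 360*(-22)²)) = √(-367540 + √(1694435 + 360*484)) = √(-367540 + √(1694435 + 174240)) = √(-367540 + √1868675) = √(-367540 + 5*√74747)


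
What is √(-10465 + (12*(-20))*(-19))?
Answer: I*√5905 ≈ 76.844*I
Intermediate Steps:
√(-10465 + (12*(-20))*(-19)) = √(-10465 - 240*(-19)) = √(-10465 + 4560) = √(-5905) = I*√5905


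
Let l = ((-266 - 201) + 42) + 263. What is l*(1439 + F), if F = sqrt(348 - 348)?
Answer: -233118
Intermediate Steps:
F = 0 (F = sqrt(0) = 0)
l = -162 (l = (-467 + 42) + 263 = -425 + 263 = -162)
l*(1439 + F) = -162*(1439 + 0) = -162*1439 = -233118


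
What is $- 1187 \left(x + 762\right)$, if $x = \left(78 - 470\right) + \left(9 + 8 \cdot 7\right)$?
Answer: $-516345$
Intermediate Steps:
$x = -327$ ($x = -392 + \left(9 + 56\right) = -392 + 65 = -327$)
$- 1187 \left(x + 762\right) = - 1187 \left(-327 + 762\right) = \left(-1187\right) 435 = -516345$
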